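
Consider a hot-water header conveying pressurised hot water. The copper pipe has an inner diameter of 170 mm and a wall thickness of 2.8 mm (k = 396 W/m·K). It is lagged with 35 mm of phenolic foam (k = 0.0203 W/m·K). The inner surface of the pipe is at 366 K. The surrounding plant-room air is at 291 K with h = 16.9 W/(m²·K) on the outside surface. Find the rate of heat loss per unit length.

Per-layer cylindrical resistances, series-summed:
R_copper pipe wall = ln(87.8/85)/(2π×396×1) = 1.303×10^-5 K/W
R_phenolic foam = ln(122.8/87.8)/(2π×0.0203×1) = 2.63 K/W
R_outer film = 1/(h_o·2πr_oL) = 1/(16.9×2π×0.1228×1) = 0.07669 K/W
R_total = 2.707 K/W
Q = ΔT/R_total = 75/2.707

q′ ≈ 27.7 W/m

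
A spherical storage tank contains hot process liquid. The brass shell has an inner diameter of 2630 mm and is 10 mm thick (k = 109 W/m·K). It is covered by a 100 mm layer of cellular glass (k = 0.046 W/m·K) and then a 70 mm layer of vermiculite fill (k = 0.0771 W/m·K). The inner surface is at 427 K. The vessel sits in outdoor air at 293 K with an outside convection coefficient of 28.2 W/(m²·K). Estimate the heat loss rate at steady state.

Q ≈ 1060 W

Each spherical layer contributes R = (1/r_i − 1/r_o)/(4πk):
R_brass shell = (1/1.315 − 1/1.325)/(4π×109) = 4.19×10^-6 K/W
R_cellular glass = (1/1.325 − 1/1.425)/(4π×0.046) = 0.09162 K/W
R_vermiculite fill = (1/1.425 − 1/1.495)/(4π×0.0771) = 0.03391 K/W
R_outer film = 1/(h·4πr_o²) = 1/(28.2×4π×1.495²) = 0.001263 K/W
R_total = 0.1268 K/W
Q = ΔT/R_total = 134/0.1268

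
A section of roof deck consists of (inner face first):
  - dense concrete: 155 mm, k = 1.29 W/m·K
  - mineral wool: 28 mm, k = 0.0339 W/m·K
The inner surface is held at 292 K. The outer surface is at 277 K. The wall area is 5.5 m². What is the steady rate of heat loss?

Q ≈ 87.2 W

Thermal resistances in series:
R_dense concrete = L/(kA) = 0.155/(1.29×5.5) = 0.02185 K/W
R_mineral wool = L/(kA) = 0.028/(0.0339×5.5) = 0.1502 K/W
R_total = 0.172 K/W
Q = ΔT / R_total = 15 / 0.172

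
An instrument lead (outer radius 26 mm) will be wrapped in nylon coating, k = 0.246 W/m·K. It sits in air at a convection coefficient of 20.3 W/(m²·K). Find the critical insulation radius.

r_cr ≈ 12.1 mm

For a cylinder r_cr = k/h = 0.246/20.3
r_cr = 12.1 mm; since the bare radius (26 mm) is above r_cr, any added insulation will reduce heat loss.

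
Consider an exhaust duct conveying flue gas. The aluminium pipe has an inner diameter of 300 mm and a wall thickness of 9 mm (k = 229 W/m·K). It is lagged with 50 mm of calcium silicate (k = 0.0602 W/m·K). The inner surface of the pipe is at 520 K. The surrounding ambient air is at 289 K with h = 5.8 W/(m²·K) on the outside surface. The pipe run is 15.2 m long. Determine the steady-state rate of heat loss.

Q ≈ 4110 W

Radial resistances (cylindrical: R_cond = ln(r_o/r_i)/(2πkL), R_conv = 1/(h·2πrL)):
R_aluminium pipe wall = ln(159/150)/(2π×229×15.2) = 2.664×10^-6 K/W
R_calcium silicate = ln(209/159)/(2π×0.0602×15.2) = 0.04756 K/W
R_outer film = 1/(h_o·2πr_oL) = 1/(5.8×2π×0.209×15.2) = 0.008638 K/W
R_total = 0.0562 K/W
Q = ΔT/R_total = 231/0.0562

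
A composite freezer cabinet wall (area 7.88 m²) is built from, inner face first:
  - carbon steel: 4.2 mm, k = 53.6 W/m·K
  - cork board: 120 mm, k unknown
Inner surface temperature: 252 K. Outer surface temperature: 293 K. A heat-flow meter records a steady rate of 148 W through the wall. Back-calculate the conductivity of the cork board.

Series thermal resistances:
R_carbon steel = L/(kA) = 0.0042/(53.6×7.88) = 9.944×10^-6 K/W
Sum of known resistances R_other = 9.944×10^-6 K/W
Total R = ΔT/Q = 41/148 = 0.277 K/W
R_cork board = R_total − R_other = 0.277 K/W
k = L/(R·A) = 0.12/(0.277×7.88)

k ≈ 0.055 W/(m·K)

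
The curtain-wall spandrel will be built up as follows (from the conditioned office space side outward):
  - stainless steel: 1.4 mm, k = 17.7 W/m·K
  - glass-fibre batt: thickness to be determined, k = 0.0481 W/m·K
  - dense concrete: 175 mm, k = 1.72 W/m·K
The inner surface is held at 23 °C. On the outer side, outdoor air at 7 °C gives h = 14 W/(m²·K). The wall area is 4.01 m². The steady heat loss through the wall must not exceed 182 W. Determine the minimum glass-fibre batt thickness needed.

Using the resistance-network approach (series):
R_stainless steel = L/(kA) = 0.0014/(17.7×4.01) = 1.972×10^-5 K/W
R_dense concrete = L/(kA) = 0.175/(1.72×4.01) = 0.02537 K/W
R_outer film = 1/(h_o·A) = 1/(14×4.01) = 0.01781 K/W
Sum of the known resistances R_other = 0.0432 K/W
Required total resistance R_tot = ΔT/Q_allow = 16/182 = 0.08791 K/W
R_glass-fibre batt = R_tot − R_other = 0.04471 K/W
L = R·k·A = 0.04471×0.0481×4.01

L ≈ 8.62 mm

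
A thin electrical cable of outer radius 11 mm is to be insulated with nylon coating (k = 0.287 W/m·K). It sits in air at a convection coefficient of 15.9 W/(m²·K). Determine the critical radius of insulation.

For a cylinder r_cr = k/h = 0.287/15.9
r_cr = 18.1 mm; since the bare radius (11 mm) is below r_cr, adding a thin layer of insulation will *increase* heat loss.

r_cr ≈ 18.1 mm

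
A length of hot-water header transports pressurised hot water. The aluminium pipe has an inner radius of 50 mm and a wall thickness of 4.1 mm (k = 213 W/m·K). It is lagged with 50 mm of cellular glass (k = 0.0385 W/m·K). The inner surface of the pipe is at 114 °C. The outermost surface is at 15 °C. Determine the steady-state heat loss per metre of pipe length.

Per-layer cylindrical resistances, series-summed:
R_aluminium pipe wall = ln(54.1/50)/(2π×213×1) = 5.889×10^-5 K/W
R_cellular glass = ln(104.1/54.1)/(2π×0.0385×1) = 2.706 K/W
R_total = 2.706 K/W
Q = ΔT/R_total = 99/2.706

q′ ≈ 36.6 W/m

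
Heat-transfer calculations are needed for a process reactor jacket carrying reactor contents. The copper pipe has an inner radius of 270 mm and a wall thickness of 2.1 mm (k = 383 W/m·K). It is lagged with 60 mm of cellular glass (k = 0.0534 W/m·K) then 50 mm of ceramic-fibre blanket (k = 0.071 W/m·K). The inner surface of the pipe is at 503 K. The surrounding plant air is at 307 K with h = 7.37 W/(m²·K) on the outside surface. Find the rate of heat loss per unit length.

For a radial system each layer contributes R = ln(r_out/r_in)/(2πkL); films add R = 1/(hA).
R_copper pipe wall = ln(272.1/270)/(2π×383×1) = 3.22×10^-6 K/W
R_cellular glass = ln(332.1/272.1)/(2π×0.0534×1) = 0.5939 K/W
R_ceramic-fibre blanket = ln(382.1/332.1)/(2π×0.071×1) = 0.3144 K/W
R_outer film = 1/(h_o·2πr_oL) = 1/(7.37×2π×0.3821×1) = 0.05652 K/W
R_total = 0.9648 K/W
Q = ΔT/R_total = 196/0.9648

q′ ≈ 203 W/m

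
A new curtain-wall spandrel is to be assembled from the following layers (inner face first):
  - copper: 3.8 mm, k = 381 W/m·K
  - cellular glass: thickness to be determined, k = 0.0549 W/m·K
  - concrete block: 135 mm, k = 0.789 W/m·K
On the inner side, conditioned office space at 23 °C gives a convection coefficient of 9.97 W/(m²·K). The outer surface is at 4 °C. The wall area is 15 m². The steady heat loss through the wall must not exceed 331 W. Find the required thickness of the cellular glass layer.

Model the wall as resistances in series:
R_inner film = 1/(h_i·A) = 1/(9.97×15) = 0.006687 K/W
R_copper = L/(kA) = 0.0038/(381×15) = 6.649×10^-7 K/W
R_concrete block = L/(kA) = 0.135/(0.789×15) = 0.01141 K/W
Sum of the known resistances R_other = 0.01809 K/W
Required total resistance R_tot = ΔT/Q_allow = 19/331 = 0.0574 K/W
R_cellular glass = R_tot − R_other = 0.03931 K/W
L = R·k·A = 0.03931×0.0549×15

L ≈ 32.4 mm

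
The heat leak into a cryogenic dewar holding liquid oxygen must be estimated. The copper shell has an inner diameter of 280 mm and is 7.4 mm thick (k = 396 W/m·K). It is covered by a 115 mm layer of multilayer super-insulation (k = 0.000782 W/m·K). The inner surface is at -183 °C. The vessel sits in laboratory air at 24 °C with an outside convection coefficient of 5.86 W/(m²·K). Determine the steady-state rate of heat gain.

Q ≈ 0.684 W

For a spherical shell R = (1/r₁ − 1/r₂)/(4πk); film R = 1/(h·4πr²). In series:
R_copper shell = (1/0.14 − 1/0.1474)/(4π×396) = 7.206×10^-5 K/W
R_multilayer super-insulation = (1/0.1474 − 1/0.2624)/(4π×0.000782) = 302.6 K/W
R_outer film = 1/(h·4πr_o²) = 1/(5.86×4π×0.2624²) = 0.1972 K/W
R_total = 302.8 K/W
Q = ΔT/R_total = 207/302.8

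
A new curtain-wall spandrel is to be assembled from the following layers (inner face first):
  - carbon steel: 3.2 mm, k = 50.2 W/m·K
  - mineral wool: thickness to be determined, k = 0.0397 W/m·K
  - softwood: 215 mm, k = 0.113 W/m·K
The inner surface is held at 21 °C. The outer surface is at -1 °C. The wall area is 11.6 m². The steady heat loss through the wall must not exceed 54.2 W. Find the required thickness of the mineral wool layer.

Using the resistance-network approach (series):
R_carbon steel = L/(kA) = 0.0032/(50.2×11.6) = 5.495×10^-6 K/W
R_softwood = L/(kA) = 0.215/(0.113×11.6) = 0.164 K/W
Sum of the known resistances R_other = 0.164 K/W
Required total resistance R_tot = ΔT/Q_allow = 22/54.2 = 0.4059 K/W
R_mineral wool = R_tot − R_other = 0.2419 K/W
L = R·k·A = 0.2419×0.0397×11.6

L ≈ 111 mm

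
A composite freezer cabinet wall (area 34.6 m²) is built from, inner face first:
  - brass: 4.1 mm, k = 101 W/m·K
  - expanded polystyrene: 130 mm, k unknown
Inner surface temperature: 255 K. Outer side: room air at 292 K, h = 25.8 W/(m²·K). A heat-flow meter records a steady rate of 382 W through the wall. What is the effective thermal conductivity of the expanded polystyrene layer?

Model the wall as resistances in series:
R_brass = L/(kA) = 0.0041/(101×34.6) = 1.173×10^-6 K/W
R_outer film = 1/(h_o·A) = 1/(25.8×34.6) = 0.00112 K/W
Sum of known resistances R_other = 0.001121 K/W
Total R = ΔT/Q = 37/382 = 0.09686 K/W
R_expanded polystyrene = R_total − R_other = 0.09574 K/W
k = L/(R·A) = 0.13/(0.09574×34.6)

k ≈ 0.0392 W/(m·K)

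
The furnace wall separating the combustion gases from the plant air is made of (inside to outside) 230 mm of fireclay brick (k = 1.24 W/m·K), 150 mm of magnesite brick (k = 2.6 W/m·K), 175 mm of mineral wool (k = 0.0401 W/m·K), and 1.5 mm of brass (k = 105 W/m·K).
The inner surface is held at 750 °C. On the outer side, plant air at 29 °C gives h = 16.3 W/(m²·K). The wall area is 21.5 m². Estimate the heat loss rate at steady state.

Q ≈ 3320 W

Series thermal resistances:
R_fireclay brick = L/(kA) = 0.23/(1.24×21.5) = 0.008627 K/W
R_magnesite brick = L/(kA) = 0.15/(2.6×21.5) = 0.002683 K/W
R_mineral wool = L/(kA) = 0.175/(0.0401×21.5) = 0.203 K/W
R_brass = L/(kA) = 0.0015/(105×21.5) = 6.645×10^-7 K/W
R_outer film = 1/(h_o·A) = 1/(16.3×21.5) = 0.002853 K/W
R_total = 0.2171 K/W
Q = ΔT / R_total = 721 / 0.2171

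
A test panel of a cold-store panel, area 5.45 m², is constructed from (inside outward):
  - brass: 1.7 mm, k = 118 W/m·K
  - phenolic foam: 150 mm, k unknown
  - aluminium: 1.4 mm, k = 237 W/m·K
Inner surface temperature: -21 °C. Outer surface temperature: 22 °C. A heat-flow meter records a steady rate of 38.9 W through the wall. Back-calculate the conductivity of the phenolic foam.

Series thermal resistances:
R_brass = L/(kA) = 0.0017/(118×5.45) = 2.643×10^-6 K/W
R_aluminium = L/(kA) = 0.0014/(237×5.45) = 1.084×10^-6 K/W
Sum of known resistances R_other = 3.727×10^-6 K/W
Total R = ΔT/Q = 43/38.9 = 1.105 K/W
R_phenolic foam = R_total − R_other = 1.105 K/W
k = L/(R·A) = 0.15/(1.105×5.45)

k ≈ 0.0249 W/(m·K)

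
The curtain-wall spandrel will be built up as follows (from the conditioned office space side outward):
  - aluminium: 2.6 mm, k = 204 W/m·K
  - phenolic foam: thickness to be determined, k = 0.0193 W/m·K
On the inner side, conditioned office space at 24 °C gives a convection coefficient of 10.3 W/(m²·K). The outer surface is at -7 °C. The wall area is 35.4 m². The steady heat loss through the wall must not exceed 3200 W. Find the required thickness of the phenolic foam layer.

L ≈ 4.74 mm

Model the wall as resistances in series:
R_inner film = 1/(h_i·A) = 1/(10.3×35.4) = 0.002743 K/W
R_aluminium = L/(kA) = 0.0026/(204×35.4) = 3.6×10^-7 K/W
Sum of the known resistances R_other = 0.002743 K/W
Required total resistance R_tot = ΔT/Q_allow = 31/3200 = 0.009687 K/W
R_phenolic foam = R_tot − R_other = 0.006945 K/W
L = R·k·A = 0.006945×0.0193×35.4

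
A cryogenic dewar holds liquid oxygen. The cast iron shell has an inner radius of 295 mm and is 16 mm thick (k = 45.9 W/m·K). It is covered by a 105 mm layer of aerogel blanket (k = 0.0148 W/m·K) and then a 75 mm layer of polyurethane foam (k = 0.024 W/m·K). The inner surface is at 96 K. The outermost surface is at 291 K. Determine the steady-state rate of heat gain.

Radial (spherical) resistances in series:
R_cast iron shell = (1/0.295 − 1/0.311)/(4π×45.9) = 3.024×10^-4 K/W
R_aerogel blanket = (1/0.311 − 1/0.416)/(4π×0.0148) = 4.364 K/W
R_polyurethane foam = (1/0.416 − 1/0.491)/(4π×0.024) = 1.217 K/W
R_total = 5.582 K/W
Q = ΔT/R_total = 195/5.582

Q ≈ 34.9 W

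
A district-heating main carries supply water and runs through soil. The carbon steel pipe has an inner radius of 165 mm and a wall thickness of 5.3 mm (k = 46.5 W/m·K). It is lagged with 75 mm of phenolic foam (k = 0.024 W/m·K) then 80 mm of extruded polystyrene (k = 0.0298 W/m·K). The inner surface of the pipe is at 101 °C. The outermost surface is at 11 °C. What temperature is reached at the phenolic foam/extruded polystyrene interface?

T ≈ 45.5 °C

Radial resistances (cylindrical: R_cond = ln(r_o/r_i)/(2πkL), R_conv = 1/(h·2πrL)):
R_carbon steel pipe wall = ln(170.3/165)/(2π×46.5×1) = 1.082×10^-4 K/W
R_phenolic foam = ln(245.3/170.3)/(2π×0.024×1) = 2.42 K/W
R_extruded polystyrene = ln(325.3/245.3)/(2π×0.0298×1) = 1.508 K/W
R_total = 3.928 K/W
Q = ΔT/R_total = 90/3.928
Q = 22.9 W/m
T_interface = T_inner − Q·ΣR(inner→interface) = 101 − 22.9×2.42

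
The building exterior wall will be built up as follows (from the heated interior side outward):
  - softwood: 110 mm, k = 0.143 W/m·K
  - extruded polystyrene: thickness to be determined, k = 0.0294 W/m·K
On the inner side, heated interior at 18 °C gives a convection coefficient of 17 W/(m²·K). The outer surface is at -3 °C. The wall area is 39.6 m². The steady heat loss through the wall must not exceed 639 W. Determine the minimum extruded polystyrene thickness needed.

Using the resistance-network approach (series):
R_inner film = 1/(h_i·A) = 1/(17×39.6) = 0.001485 K/W
R_softwood = L/(kA) = 0.11/(0.143×39.6) = 0.01943 K/W
Sum of the known resistances R_other = 0.02091 K/W
Required total resistance R_tot = ΔT/Q_allow = 21/639 = 0.03286 K/W
R_extruded polystyrene = R_tot − R_other = 0.01195 K/W
L = R·k·A = 0.01195×0.0294×39.6

L ≈ 13.9 mm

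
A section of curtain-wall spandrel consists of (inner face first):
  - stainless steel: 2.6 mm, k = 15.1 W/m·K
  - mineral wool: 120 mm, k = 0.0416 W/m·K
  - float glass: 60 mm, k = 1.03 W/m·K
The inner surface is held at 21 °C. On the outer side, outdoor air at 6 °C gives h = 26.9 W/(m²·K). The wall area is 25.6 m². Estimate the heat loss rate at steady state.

Q ≈ 129 W

Model the wall as resistances in series:
R_stainless steel = L/(kA) = 0.0026/(15.1×25.6) = 6.726×10^-6 K/W
R_mineral wool = L/(kA) = 0.12/(0.0416×25.6) = 0.1127 K/W
R_float glass = L/(kA) = 0.06/(1.03×25.6) = 0.002275 K/W
R_outer film = 1/(h_o·A) = 1/(26.9×25.6) = 0.001452 K/W
R_total = 0.1164 K/W
Q = ΔT / R_total = 15 / 0.1164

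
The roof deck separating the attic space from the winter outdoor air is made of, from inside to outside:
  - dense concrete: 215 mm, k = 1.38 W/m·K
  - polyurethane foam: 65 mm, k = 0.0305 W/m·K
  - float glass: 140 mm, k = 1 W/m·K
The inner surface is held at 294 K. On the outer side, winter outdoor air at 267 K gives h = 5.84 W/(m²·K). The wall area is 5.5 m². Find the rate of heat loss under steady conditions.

Q ≈ 57.2 W

Thermal resistances in series:
R_dense concrete = L/(kA) = 0.215/(1.38×5.5) = 0.02833 K/W
R_polyurethane foam = L/(kA) = 0.065/(0.0305×5.5) = 0.3875 K/W
R_float glass = L/(kA) = 0.14/(1×5.5) = 0.02545 K/W
R_outer film = 1/(h_o·A) = 1/(5.84×5.5) = 0.03113 K/W
R_total = 0.4724 K/W
Q = ΔT / R_total = 27 / 0.4724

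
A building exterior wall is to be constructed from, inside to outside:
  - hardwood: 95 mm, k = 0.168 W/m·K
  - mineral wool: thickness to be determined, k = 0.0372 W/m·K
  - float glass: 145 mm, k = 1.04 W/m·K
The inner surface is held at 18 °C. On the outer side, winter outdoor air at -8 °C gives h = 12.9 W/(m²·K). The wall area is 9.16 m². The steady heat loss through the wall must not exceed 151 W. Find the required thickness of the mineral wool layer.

L ≈ 29.6 mm

Treating each layer as a thermal resistance in series:
R_hardwood = L/(kA) = 0.095/(0.168×9.16) = 0.06173 K/W
R_float glass = L/(kA) = 0.145/(1.04×9.16) = 0.01522 K/W
R_outer film = 1/(h_o·A) = 1/(12.9×9.16) = 0.008463 K/W
Sum of the known resistances R_other = 0.08542 K/W
Required total resistance R_tot = ΔT/Q_allow = 26/151 = 0.1722 K/W
R_mineral wool = R_tot − R_other = 0.08677 K/W
L = R·k·A = 0.08677×0.0372×9.16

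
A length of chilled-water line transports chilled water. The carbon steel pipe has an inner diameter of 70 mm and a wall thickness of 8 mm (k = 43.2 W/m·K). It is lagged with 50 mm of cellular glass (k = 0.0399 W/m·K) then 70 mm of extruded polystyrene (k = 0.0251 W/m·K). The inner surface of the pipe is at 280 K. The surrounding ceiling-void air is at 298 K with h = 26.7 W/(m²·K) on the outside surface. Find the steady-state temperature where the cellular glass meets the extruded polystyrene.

T ≈ 288 K

Radial resistances (cylindrical: R_cond = ln(r_o/r_i)/(2πkL), R_conv = 1/(h·2πrL)):
R_carbon steel pipe wall = ln(43/35)/(2π×43.2×1) = 7.584×10^-4 K/W
R_cellular glass = ln(93/43)/(2π×0.0399×1) = 3.077 K/W
R_extruded polystyrene = ln(163/93)/(2π×0.0251×1) = 3.558 K/W
R_outer film = 1/(h_o·2πr_oL) = 1/(26.7×2π×0.163×1) = 0.03657 K/W
R_total = 6.672 K/W
Q = ΔT/R_total = 18/6.672
Q = 2.7 W/m
T_interface = T_inner + Q·ΣR(inner→interface) = 280 + 2.7×3.078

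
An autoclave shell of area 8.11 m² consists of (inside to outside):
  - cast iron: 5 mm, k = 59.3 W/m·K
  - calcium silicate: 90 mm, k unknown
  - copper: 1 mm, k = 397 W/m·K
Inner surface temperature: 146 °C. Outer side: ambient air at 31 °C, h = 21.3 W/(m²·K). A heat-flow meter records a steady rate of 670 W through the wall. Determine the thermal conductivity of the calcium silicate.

Model the wall as resistances in series:
R_cast iron = L/(kA) = 0.005/(59.3×8.11) = 1.04×10^-5 K/W
R_copper = L/(kA) = 0.001/(397×8.11) = 3.106×10^-7 K/W
R_outer film = 1/(h_o·A) = 1/(21.3×8.11) = 0.005789 K/W
Sum of known resistances R_other = 0.0058 K/W
Total R = ΔT/Q = 115/670 = 0.1716 K/W
R_calcium silicate = R_total − R_other = 0.1658 K/W
k = L/(R·A) = 0.09/(0.1658×8.11)

k ≈ 0.0669 W/(m·K)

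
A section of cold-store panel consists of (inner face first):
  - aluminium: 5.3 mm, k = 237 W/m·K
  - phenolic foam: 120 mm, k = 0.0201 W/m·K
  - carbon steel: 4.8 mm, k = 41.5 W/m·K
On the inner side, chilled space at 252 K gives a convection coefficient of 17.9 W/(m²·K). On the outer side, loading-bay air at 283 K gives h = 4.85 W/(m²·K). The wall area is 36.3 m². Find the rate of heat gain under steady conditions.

Q ≈ 181 W

Treating each layer as a thermal resistance in series:
R_inner film = 1/(h_i·A) = 1/(17.9×36.3) = 0.001539 K/W
R_aluminium = L/(kA) = 0.0053/(237×36.3) = 6.161×10^-7 K/W
R_phenolic foam = L/(kA) = 0.12/(0.0201×36.3) = 0.1645 K/W
R_carbon steel = L/(kA) = 0.0048/(41.5×36.3) = 3.186×10^-6 K/W
R_outer film = 1/(h_o·A) = 1/(4.85×36.3) = 0.00568 K/W
R_total = 0.1717 K/W
Q = ΔT / R_total = 31 / 0.1717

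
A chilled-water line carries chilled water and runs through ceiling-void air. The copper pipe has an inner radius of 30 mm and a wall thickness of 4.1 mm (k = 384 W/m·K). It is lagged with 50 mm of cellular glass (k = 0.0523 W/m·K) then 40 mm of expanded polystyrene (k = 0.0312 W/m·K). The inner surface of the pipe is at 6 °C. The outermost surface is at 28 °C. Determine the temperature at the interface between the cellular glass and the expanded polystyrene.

Cylindrical conduction, so R = ln(r₂/r₁)/(2πkL) per layer, in series:
R_copper pipe wall = ln(34.1/30)/(2π×384×1) = 5.309×10^-5 K/W
R_cellular glass = ln(84.1/34.1)/(2π×0.0523×1) = 2.747 K/W
R_expanded polystyrene = ln(124.1/84.1)/(2π×0.0312×1) = 1.985 K/W
R_total = 4.732 K/W
Q = ΔT/R_total = 22/4.732
Q = 4.65 W/m
T_interface = T_inner + Q·ΣR(inner→interface) = 6 + 4.65×2.747

T ≈ 18.8 °C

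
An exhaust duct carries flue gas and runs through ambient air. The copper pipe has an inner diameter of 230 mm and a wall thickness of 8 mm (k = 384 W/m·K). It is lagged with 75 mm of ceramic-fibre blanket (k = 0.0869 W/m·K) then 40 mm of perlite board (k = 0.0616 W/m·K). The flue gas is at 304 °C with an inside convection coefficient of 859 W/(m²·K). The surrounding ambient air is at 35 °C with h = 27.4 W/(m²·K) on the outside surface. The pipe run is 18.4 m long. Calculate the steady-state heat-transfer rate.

Q ≈ 3600 W

Per-layer cylindrical resistances, series-summed:
R_inner film = 1/(h_i·2πr₁L) = 1/(859×2π×0.115×18.4) = 8.756×10^-5 K/W
R_copper pipe wall = ln(123/115)/(2π×384×18.4) = 1.515×10^-6 K/W
R_ceramic-fibre blanket = ln(198/123)/(2π×0.0869×18.4) = 0.04739 K/W
R_perlite board = ln(238/198)/(2π×0.0616×18.4) = 0.02584 K/W
R_outer film = 1/(h_o·2πr_oL) = 1/(27.4×2π×0.238×18.4) = 0.001326 K/W
R_total = 0.07464 K/W
Q = ΔT/R_total = 269/0.07464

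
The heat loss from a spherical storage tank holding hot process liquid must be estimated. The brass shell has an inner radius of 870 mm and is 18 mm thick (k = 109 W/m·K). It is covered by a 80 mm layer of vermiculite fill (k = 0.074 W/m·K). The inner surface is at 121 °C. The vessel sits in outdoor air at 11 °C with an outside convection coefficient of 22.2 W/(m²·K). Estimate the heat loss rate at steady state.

Q ≈ 1060 W

Each spherical layer contributes R = (1/r_i − 1/r_o)/(4πk):
R_brass shell = (1/0.87 − 1/0.888)/(4π×109) = 1.701×10^-5 K/W
R_vermiculite fill = (1/0.888 − 1/0.968)/(4π×0.074) = 0.1001 K/W
R_outer film = 1/(h·4πr_o²) = 1/(22.2×4π×0.968²) = 0.003825 K/W
R_total = 0.1039 K/W
Q = ΔT/R_total = 110/0.1039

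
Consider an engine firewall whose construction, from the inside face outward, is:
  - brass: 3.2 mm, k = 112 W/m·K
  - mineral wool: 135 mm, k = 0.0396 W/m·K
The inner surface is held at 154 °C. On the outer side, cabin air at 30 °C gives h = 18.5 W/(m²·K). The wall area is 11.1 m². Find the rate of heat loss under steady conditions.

Treating each layer as a thermal resistance in series:
R_brass = L/(kA) = 0.0032/(112×11.1) = 2.574×10^-6 K/W
R_mineral wool = L/(kA) = 0.135/(0.0396×11.1) = 0.3071 K/W
R_outer film = 1/(h_o·A) = 1/(18.5×11.1) = 0.00487 K/W
R_total = 0.312 K/W
Q = ΔT / R_total = 124 / 0.312

Q ≈ 397 W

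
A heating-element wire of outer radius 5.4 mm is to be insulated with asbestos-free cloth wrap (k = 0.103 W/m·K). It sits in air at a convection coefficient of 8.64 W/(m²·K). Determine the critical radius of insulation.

For a cylinder r_cr = k/h = 0.103/8.64
r_cr = 11.9 mm; since the bare radius (5.4 mm) is below r_cr, adding a thin layer of insulation will *increase* heat loss.

r_cr ≈ 11.9 mm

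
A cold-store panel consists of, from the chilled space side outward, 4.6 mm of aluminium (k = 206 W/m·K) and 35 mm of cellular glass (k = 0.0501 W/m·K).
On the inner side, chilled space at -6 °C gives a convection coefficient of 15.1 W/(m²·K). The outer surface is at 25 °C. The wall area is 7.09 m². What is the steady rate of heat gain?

Using the resistance-network approach (series):
R_inner film = 1/(h_i·A) = 1/(15.1×7.09) = 0.009341 K/W
R_aluminium = L/(kA) = 0.0046/(206×7.09) = 3.15×10^-6 K/W
R_cellular glass = L/(kA) = 0.035/(0.0501×7.09) = 0.09853 K/W
R_total = 0.1079 K/W
Q = ΔT / R_total = 31 / 0.1079

Q ≈ 287 W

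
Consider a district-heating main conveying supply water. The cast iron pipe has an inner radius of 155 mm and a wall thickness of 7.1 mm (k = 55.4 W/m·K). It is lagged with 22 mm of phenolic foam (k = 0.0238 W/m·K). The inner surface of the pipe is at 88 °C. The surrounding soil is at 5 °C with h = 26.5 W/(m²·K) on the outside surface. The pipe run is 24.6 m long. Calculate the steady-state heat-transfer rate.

Cylindrical conduction, so R = ln(r₂/r₁)/(2πkL) per layer, in series:
R_cast iron pipe wall = ln(162.1/155)/(2π×55.4×24.6) = 5.23×10^-6 K/W
R_phenolic foam = ln(184.1/162.1)/(2π×0.0238×24.6) = 0.0346 K/W
R_outer film = 1/(h_o·2πr_oL) = 1/(26.5×2π×0.1841×24.6) = 0.001326 K/W
R_total = 0.03593 K/W
Q = ΔT/R_total = 83/0.03593

Q ≈ 2310 W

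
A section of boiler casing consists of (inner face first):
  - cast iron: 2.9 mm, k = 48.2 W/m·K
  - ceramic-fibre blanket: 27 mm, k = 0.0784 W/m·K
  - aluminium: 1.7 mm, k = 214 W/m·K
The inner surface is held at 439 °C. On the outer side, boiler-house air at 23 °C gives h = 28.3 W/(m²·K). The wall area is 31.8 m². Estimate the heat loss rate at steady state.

Thermal resistances in series:
R_cast iron = L/(kA) = 0.0029/(48.2×31.8) = 1.892×10^-6 K/W
R_ceramic-fibre blanket = L/(kA) = 0.027/(0.0784×31.8) = 0.01083 K/W
R_aluminium = L/(kA) = 0.0017/(214×31.8) = 2.498×10^-7 K/W
R_outer film = 1/(h_o·A) = 1/(28.3×31.8) = 0.001111 K/W
R_total = 0.01194 K/W
Q = ΔT / R_total = 416 / 0.01194

Q ≈ 34800 W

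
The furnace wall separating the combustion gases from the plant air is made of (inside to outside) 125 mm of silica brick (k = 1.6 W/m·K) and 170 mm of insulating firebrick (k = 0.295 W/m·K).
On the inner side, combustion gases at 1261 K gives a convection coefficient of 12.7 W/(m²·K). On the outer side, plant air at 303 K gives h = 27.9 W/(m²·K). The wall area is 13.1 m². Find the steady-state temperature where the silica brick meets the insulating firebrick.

Thermal resistances in series:
R_inner film = 1/(h_i·A) = 1/(12.7×13.1) = 0.006011 K/W
R_silica brick = L/(kA) = 0.125/(1.6×13.1) = 0.005964 K/W
R_insulating firebrick = L/(kA) = 0.17/(0.295×13.1) = 0.04399 K/W
R_outer film = 1/(h_o·A) = 1/(27.9×13.1) = 0.002736 K/W
R_total = 0.0587 K/W;  Q = ΔT/R_total = 958/0.0587 = 16320 W
T_interface = T_inner − Q·ΣR(inner→interface) = 1261 − 16300×0.01197

T ≈ 1070 K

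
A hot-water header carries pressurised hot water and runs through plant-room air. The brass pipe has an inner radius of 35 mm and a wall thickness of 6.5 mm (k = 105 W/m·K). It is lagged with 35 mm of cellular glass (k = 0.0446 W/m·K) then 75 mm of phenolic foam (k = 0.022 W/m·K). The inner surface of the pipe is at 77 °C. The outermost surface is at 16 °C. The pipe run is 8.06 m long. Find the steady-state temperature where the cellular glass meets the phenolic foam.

T ≈ 58.3 °C

Treating each annulus and film as a series resistance:
R_brass pipe wall = ln(41.5/35)/(2π×105×8.06) = 3.204×10^-5 K/W
R_cellular glass = ln(76.5/41.5)/(2π×0.0446×8.06) = 0.2708 K/W
R_phenolic foam = ln(151.5/76.5)/(2π×0.022×8.06) = 0.6133 K/W
R_total = 0.8841 K/W
Q = ΔT/R_total = 61/0.8841
Q = 69 W
T_interface = T_inner − Q·ΣR(inner→interface) = 77 − 69×0.2708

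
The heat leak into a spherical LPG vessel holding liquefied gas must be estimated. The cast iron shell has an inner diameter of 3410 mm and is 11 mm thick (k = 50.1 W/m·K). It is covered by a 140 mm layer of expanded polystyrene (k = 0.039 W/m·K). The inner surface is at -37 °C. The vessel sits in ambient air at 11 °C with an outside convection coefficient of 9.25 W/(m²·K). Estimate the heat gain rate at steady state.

Each spherical layer contributes R = (1/r_i − 1/r_o)/(4πk):
R_cast iron shell = (1/1.705 − 1/1.716)/(4π×50.1) = 5.972×10^-6 K/W
R_expanded polystyrene = (1/1.716 − 1/1.856)/(4π×0.039) = 0.08969 K/W
R_outer film = 1/(h·4πr_o²) = 1/(9.25×4π×1.856²) = 0.002497 K/W
R_total = 0.0922 K/W
Q = ΔT/R_total = 48/0.0922

Q ≈ 521 W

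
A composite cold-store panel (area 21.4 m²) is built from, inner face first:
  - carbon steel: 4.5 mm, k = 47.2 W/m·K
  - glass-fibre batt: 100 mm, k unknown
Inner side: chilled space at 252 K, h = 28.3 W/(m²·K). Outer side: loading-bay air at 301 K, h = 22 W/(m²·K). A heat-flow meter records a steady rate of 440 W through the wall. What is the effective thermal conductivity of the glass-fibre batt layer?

Using the resistance-network approach (series):
R_inner film = 1/(h_i·A) = 1/(28.3×21.4) = 0.001651 K/W
R_carbon steel = L/(kA) = 0.0045/(47.2×21.4) = 4.455×10^-6 K/W
R_outer film = 1/(h_o·A) = 1/(22×21.4) = 0.002124 K/W
Sum of known resistances R_other = 0.00378 K/W
Total R = ΔT/Q = 49/440 = 0.1114 K/W
R_glass-fibre batt = R_total − R_other = 0.1076 K/W
k = L/(R·A) = 0.1/(0.1076×21.4)

k ≈ 0.0434 W/(m·K)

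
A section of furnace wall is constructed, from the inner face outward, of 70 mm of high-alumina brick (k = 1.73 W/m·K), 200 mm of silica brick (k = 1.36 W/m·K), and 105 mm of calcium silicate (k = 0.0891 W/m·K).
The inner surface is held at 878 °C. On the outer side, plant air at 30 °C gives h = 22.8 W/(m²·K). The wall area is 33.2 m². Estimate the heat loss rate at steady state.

Q ≈ 20000 W

Thermal resistances in series:
R_high-alumina brick = L/(kA) = 0.07/(1.73×33.2) = 0.001219 K/W
R_silica brick = L/(kA) = 0.2/(1.36×33.2) = 0.004429 K/W
R_calcium silicate = L/(kA) = 0.105/(0.0891×33.2) = 0.0355 K/W
R_outer film = 1/(h_o·A) = 1/(22.8×33.2) = 0.001321 K/W
R_total = 0.04246 K/W
Q = ΔT / R_total = 848 / 0.04246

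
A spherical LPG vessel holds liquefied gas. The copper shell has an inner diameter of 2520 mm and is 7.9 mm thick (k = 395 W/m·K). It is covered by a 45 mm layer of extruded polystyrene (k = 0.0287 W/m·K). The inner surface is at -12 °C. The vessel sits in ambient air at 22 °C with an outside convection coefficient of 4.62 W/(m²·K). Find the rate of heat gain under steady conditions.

Q ≈ 400 W

For a spherical shell R = (1/r₁ − 1/r₂)/(4πk); film R = 1/(h·4πr²). In series:
R_copper shell = (1/1.26 − 1/1.2679)/(4π×395) = 9.962×10^-7 K/W
R_extruded polystyrene = (1/1.2679 − 1/1.3129)/(4π×0.0287) = 0.07496 K/W
R_outer film = 1/(h·4πr_o²) = 1/(4.62×4π×1.3129²) = 0.009993 K/W
R_total = 0.08495 K/W
Q = ΔT/R_total = 34/0.08495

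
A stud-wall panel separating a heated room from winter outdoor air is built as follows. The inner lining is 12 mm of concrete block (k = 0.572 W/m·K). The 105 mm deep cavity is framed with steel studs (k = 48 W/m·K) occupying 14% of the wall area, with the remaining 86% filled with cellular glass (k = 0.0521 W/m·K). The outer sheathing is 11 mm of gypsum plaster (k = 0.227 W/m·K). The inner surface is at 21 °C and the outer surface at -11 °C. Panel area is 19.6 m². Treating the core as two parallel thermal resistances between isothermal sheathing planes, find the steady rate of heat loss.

Sheathing layers in series; stud and cavity paths in parallel between them.
R_inner = 0.012/(0.572×19.6) = 0.00107 K/W
R_stud  = 0.105/(48×0.14×19.6) = 7.972×10^-4 K/W
R_cav   = 0.105/(0.0521×0.86×19.6) = 0.1196 K/W
1/R_core = 1/R_stud + 1/R_cav → R_core = 7.919×10^-4 K/W
R_outer = 0.011/(0.227×19.6) = 0.002472 K/W
R_total = 0.004335 K/W
Q = ΔT/R_total = 32/0.004335

Q ≈ 7380 W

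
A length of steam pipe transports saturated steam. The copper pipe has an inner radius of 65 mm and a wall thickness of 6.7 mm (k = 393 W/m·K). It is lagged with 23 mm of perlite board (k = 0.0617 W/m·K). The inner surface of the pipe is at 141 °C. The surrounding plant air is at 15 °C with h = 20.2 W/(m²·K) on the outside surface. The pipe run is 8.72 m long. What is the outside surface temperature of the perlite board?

T ≈ 28.1 °C

For a radial system each layer contributes R = ln(r_out/r_in)/(2πkL); films add R = 1/(hA).
R_copper pipe wall = ln(71.7/65)/(2π×393×8.72) = 4.556×10^-6 K/W
R_perlite board = ln(94.7/71.7)/(2π×0.0617×8.72) = 0.0823 K/W
R_outer film = 1/(h_o·2πr_oL) = 1/(20.2×2π×0.0947×8.72) = 0.009541 K/W
R_total = 0.09185 K/W
Q = ΔT/R_total = 126/0.09185
Q = 1370 W
T_interface = T_inner − Q·ΣR(inner→interface) = 141 − 1370×0.08231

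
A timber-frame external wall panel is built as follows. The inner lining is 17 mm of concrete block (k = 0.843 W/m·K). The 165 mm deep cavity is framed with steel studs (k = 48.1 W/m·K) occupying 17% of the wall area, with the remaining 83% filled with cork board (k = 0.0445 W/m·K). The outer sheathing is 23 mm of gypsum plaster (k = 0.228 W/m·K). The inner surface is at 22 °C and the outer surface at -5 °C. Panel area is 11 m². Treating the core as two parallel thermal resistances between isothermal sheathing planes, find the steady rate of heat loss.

Sheathing layers in series; stud and cavity paths in parallel between them.
R_inner = 0.017/(0.843×11) = 0.001833 K/W
R_stud  = 0.165/(48.1×0.17×11) = 0.001834 K/W
R_cav   = 0.165/(0.0445×0.83×11) = 0.4061 K/W
1/R_core = 1/R_stud + 1/R_cav → R_core = 0.001826 K/W
R_outer = 0.023/(0.228×11) = 0.009171 K/W
R_total = 0.01283 K/W
Q = ΔT/R_total = 27/0.01283

Q ≈ 2100 W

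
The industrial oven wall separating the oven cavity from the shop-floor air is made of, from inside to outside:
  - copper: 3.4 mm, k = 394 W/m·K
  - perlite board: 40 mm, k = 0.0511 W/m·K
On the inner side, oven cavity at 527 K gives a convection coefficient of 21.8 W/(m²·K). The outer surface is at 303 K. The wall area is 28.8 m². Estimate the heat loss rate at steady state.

Series thermal resistances:
R_inner film = 1/(h_i·A) = 1/(21.8×28.8) = 0.001593 K/W
R_copper = L/(kA) = 0.0034/(394×28.8) = 2.996×10^-7 K/W
R_perlite board = L/(kA) = 0.04/(0.0511×28.8) = 0.02718 K/W
R_total = 0.02877 K/W
Q = ΔT / R_total = 224 / 0.02877

Q ≈ 7790 W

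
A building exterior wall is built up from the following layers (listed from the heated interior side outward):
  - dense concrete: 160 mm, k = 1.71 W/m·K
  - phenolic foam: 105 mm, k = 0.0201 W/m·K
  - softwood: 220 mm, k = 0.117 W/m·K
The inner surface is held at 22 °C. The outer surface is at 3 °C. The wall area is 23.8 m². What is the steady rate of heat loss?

Thermal resistances in series:
R_dense concrete = L/(kA) = 0.16/(1.71×23.8) = 0.003931 K/W
R_phenolic foam = L/(kA) = 0.105/(0.0201×23.8) = 0.2195 K/W
R_softwood = L/(kA) = 0.22/(0.117×23.8) = 0.07901 K/W
R_total = 0.3024 K/W
Q = ΔT / R_total = 19 / 0.3024

Q ≈ 62.8 W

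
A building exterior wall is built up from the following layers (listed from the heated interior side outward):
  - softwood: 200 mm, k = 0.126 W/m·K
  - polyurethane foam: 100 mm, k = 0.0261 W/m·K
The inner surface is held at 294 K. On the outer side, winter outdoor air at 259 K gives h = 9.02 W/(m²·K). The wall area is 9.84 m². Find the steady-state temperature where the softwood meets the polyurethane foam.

Series thermal resistances:
R_softwood = L/(kA) = 0.2/(0.126×9.84) = 0.1613 K/W
R_polyurethane foam = L/(kA) = 0.1/(0.0261×9.84) = 0.3894 K/W
R_outer film = 1/(h_o·A) = 1/(9.02×9.84) = 0.01127 K/W
R_total = 0.5619 K/W;  Q = ΔT/R_total = 35/0.5619 = 62.28 W
T_interface = T_inner − Q·ΣR(inner→interface) = 294 − 62.3×0.1613

T ≈ 284 K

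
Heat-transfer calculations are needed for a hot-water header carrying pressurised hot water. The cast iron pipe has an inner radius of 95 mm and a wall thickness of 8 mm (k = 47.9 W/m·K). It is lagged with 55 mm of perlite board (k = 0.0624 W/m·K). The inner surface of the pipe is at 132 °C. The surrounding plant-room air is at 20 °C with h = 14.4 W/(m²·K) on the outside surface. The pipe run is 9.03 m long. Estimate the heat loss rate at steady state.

Per-layer cylindrical resistances, series-summed:
R_cast iron pipe wall = ln(103/95)/(2π×47.9×9.03) = 2.975×10^-5 K/W
R_perlite board = ln(158/103)/(2π×0.0624×9.03) = 0.1209 K/W
R_outer film = 1/(h_o·2πr_oL) = 1/(14.4×2π×0.158×9.03) = 0.007747 K/W
R_total = 0.1286 K/W
Q = ΔT/R_total = 112/0.1286

Q ≈ 871 W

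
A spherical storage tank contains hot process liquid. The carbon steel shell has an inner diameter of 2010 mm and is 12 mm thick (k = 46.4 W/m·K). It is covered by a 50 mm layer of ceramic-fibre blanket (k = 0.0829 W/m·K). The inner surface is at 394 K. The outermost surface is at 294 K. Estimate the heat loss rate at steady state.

Q ≈ 2260 W

Spherical conduction: R = (1/r_in − 1/r_out)/(4πk) per layer; series-sum.
R_carbon steel shell = (1/1.005 − 1/1.017)/(4π×46.4) = 2.014×10^-5 K/W
R_ceramic-fibre blanket = (1/1.017 − 1/1.067)/(4π×0.0829) = 0.04423 K/W
R_total = 0.04425 K/W
Q = ΔT/R_total = 100/0.04425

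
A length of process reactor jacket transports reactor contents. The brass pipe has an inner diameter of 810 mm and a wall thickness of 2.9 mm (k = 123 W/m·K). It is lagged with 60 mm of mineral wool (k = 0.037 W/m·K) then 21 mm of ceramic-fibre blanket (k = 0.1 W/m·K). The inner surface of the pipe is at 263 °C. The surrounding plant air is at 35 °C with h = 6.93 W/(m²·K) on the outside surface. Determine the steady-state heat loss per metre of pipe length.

Cylindrical conduction, so R = ln(r₂/r₁)/(2πkL) per layer, in series:
R_brass pipe wall = ln(407.9/405)/(2π×123×1) = 9.232×10^-6 K/W
R_mineral wool = ln(467.9/407.9)/(2π×0.037×1) = 0.5903 K/W
R_ceramic-fibre blanket = ln(488.9/467.9)/(2π×0.1×1) = 0.06987 K/W
R_outer film = 1/(h_o·2πr_oL) = 1/(6.93×2π×0.4889×1) = 0.04698 K/W
R_total = 0.7072 K/W
Q = ΔT/R_total = 228/0.7072

q′ ≈ 322 W/m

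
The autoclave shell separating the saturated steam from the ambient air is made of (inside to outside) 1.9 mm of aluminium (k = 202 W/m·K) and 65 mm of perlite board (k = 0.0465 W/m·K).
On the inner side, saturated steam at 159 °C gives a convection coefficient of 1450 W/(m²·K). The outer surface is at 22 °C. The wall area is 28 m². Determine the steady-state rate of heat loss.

Thermal resistances in series:
R_inner film = 1/(h_i·A) = 1/(1450×28) = 2.463×10^-5 K/W
R_aluminium = L/(kA) = 0.0019/(202×28) = 3.359×10^-7 K/W
R_perlite board = L/(kA) = 0.065/(0.0465×28) = 0.04992 K/W
R_total = 0.04995 K/W
Q = ΔT / R_total = 137 / 0.04995

Q ≈ 2740 W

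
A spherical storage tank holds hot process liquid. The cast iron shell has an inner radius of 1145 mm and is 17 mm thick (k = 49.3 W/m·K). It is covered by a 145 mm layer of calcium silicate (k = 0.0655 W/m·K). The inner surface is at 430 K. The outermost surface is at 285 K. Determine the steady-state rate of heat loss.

Q ≈ 1250 W

For a spherical shell R = (1/r₁ − 1/r₂)/(4πk); film R = 1/(h·4πr²). In series:
R_cast iron shell = (1/1.145 − 1/1.162)/(4π×49.3) = 2.062×10^-5 K/W
R_calcium silicate = (1/1.162 − 1/1.307)/(4π×0.0655) = 0.116 K/W
R_total = 0.116 K/W
Q = ΔT/R_total = 145/0.116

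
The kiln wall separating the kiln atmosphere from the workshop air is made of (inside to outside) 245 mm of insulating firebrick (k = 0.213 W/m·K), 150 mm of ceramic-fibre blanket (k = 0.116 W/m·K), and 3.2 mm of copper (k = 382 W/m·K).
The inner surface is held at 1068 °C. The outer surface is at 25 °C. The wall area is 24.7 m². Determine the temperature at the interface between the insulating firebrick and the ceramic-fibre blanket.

T ≈ 577 °C

Model the wall as resistances in series:
R_insulating firebrick = L/(kA) = 0.245/(0.213×24.7) = 0.04657 K/W
R_ceramic-fibre blanket = L/(kA) = 0.15/(0.116×24.7) = 0.05235 K/W
R_copper = L/(kA) = 0.0032/(382×24.7) = 3.391×10^-7 K/W
R_total = 0.09892 K/W;  Q = ΔT/R_total = 1043/0.09892 = 10540 W
T_interface = T_inner − Q·ΣR(inner→interface) = 1068 − 10500×0.04657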